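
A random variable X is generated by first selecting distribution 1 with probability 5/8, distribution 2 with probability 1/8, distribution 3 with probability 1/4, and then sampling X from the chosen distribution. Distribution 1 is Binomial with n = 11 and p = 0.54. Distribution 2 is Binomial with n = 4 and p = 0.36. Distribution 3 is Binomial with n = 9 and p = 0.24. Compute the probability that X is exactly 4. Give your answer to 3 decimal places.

Conditional on each component, P(X = 4): 1: 0.122291; 2: 0.0167962; 3: 0.105995.
By total probability, P(X = 4) = 0.625·0.122291 + 0.125·0.0167962 + 0.25·0.105995 = 0.10503.

0.105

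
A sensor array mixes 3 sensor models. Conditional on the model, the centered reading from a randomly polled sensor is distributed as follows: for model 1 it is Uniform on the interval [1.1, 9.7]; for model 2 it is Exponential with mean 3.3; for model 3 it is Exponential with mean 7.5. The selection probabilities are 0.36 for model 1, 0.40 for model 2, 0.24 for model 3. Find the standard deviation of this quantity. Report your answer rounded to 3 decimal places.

Per component, 1: μ=5.4, E[X²]=35.3233; 2: μ=3.3, E[X²]=21.78; 3: μ=7.5, E[X²]=112.5.
E[X] = 0.36·5.4 + 0.4·3.3 + 0.24·7.5 = 5.064.
E[X²] = 0.36·35.3233 + 0.4·21.78 + 0.24·112.5 = 48.4284.
Var(X) = E[X²] − (E[X])² = 48.4284 − 25.6441 = 22.7843.
SD(X) = √22.7843 = 4.77329.

4.773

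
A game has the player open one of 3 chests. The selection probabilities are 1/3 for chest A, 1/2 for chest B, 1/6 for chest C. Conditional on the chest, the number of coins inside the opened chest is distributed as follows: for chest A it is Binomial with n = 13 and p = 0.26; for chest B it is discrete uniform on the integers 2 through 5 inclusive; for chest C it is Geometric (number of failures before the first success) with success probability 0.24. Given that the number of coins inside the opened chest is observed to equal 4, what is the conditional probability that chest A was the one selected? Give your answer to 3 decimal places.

Likelihoods P(X=4 | ·): A: 0.217413; B: 0.25; C: 0.0800692.
Posterior ∝ prior × likelihood. Numerator for A: 0.333333·0.217413 = 0.0724709.
Normalizing constant: 0.333333·0.217413 + 0.5·0.25 + 0.166667·0.0800692 = 0.210816.
P(A | observation) = 0.0724709 / 0.210816 = 0.343764.

0.344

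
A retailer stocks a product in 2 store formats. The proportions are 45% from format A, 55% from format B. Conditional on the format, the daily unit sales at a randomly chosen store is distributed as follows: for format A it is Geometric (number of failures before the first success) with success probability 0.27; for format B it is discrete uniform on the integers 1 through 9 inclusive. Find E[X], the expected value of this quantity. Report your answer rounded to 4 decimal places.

3.9667

Component means — A: 2.7037; B: 5.
E[X] = 0.45·2.7037 + 0.55·5 = 3.96667.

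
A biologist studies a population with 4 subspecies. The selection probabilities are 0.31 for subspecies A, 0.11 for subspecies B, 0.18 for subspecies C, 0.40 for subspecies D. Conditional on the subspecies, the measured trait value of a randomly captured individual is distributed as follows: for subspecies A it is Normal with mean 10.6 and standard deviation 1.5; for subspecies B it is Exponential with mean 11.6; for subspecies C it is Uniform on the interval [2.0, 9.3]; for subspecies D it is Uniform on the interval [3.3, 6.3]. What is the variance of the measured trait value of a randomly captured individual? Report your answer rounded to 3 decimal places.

24.959

Per component, A: μ=10.6, E[X²]=114.61; B: μ=11.6, E[X²]=269.12; C: μ=5.65, E[X²]=36.3633; D: μ=4.8, E[X²]=23.79.
E[X] = 0.31·10.6 + 0.11·11.6 + 0.18·5.65 + 0.4·4.8 = 7.499.
E[X²] = 0.31·114.61 + 0.11·269.12 + 0.18·36.3633 + 0.4·23.79 = 81.1937.
Var(X) = E[X²] − (E[X])² = 81.1937 − 56.235 = 24.9587.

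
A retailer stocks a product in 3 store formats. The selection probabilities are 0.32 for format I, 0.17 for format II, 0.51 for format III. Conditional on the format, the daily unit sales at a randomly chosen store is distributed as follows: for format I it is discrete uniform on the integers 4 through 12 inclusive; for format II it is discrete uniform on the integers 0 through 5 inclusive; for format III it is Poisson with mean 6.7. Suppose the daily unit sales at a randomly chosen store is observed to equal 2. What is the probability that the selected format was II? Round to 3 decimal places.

Likelihoods P(X=2 | ·): I: 0; II: 0.166667; III: 0.0276278.
Posterior ∝ prior × likelihood. Numerator for II: 0.17·0.166667 = 0.0283333.
Normalizing constant: 0.32·0 + 0.17·0.166667 + 0.51·0.0276278 = 0.0424235.
P(II | observation) = 0.0283333 / 0.0424235 = 0.667869.

0.668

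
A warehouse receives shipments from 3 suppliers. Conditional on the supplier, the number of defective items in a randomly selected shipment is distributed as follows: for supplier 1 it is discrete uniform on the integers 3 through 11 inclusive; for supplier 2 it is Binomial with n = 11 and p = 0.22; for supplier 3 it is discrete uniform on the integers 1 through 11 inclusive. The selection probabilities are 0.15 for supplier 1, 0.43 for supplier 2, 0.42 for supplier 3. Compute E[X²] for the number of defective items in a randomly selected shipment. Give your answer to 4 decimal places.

30.9999

For each component E[X²] = Var + (mean)², giving 1: 55.6667; 2: 7.744; 3: 46.
Overall E[X²] = 0.15·55.6667 + 0.43·7.744 + 0.42·46 = 30.9999.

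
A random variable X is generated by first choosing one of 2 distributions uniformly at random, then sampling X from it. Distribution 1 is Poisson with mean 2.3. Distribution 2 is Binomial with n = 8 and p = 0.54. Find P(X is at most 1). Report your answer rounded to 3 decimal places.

Conditional on each component, P(X ≤ 1): 1: 0.330854; 2: 0.0208321.
By total probability, P(X ≤ 1) = 0.5·0.330854 + 0.5·0.0208321 = 0.175843.

0.176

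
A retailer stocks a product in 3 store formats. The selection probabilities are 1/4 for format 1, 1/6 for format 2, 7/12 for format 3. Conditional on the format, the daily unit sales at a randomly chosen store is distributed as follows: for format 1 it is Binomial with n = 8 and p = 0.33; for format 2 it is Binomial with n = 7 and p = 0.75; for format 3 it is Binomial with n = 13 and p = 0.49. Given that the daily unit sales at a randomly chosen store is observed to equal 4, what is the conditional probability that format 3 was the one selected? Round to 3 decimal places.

0.443

Likelihoods P(X=4 | ·): 1: 0.167283; 2: 0.173035; 3: 0.0962104.
Posterior ∝ prior × likelihood. Numerator for 3: 0.583333·0.0962104 = 0.0561227.
Normalizing constant: 0.25·0.167283 + 0.166667·0.173035 + 0.583333·0.0962104 = 0.126783.
P(3 | observation) = 0.0561227 / 0.126783 = 0.442669.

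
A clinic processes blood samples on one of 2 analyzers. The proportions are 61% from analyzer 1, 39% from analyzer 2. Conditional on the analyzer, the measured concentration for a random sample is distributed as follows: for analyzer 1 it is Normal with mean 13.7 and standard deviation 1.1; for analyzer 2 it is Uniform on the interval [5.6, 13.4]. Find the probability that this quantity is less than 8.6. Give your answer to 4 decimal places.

0.1500

Conditional on each analyzer, P(X < 8.6): 1: 1.77296e-06; 2: 0.384615.
By total probability, P(X < 8.6) = 0.61·1.77296e-06 + 0.39·0.384615 = 0.150001.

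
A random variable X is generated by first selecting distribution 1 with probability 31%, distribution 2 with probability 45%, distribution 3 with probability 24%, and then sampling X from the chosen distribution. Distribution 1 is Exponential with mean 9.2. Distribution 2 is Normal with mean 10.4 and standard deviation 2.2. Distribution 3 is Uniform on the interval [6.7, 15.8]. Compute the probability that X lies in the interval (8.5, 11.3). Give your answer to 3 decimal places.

0.315

Conditional on each component, P(8.5 < X < 11.3): 1: 0.104161; 2: 0.46487; 3: 0.307692.
By total probability, P(8.5 < X < 11.3) = 0.31·0.104161 + 0.45·0.46487 + 0.24·0.307692 = 0.315328.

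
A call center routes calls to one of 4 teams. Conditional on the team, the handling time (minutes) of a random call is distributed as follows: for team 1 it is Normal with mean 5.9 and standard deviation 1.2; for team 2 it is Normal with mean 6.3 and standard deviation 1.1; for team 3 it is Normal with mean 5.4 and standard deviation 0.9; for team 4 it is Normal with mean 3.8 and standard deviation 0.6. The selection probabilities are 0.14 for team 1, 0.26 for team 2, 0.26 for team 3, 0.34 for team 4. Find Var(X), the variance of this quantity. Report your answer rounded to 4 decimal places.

1.9076

Per component, 1: μ=5.9, E[X²]=36.25; 2: μ=6.3, E[X²]=40.9; 3: μ=5.4, E[X²]=29.97; 4: μ=3.8, E[X²]=14.8.
E[X] = 0.14·5.9 + 0.26·6.3 + 0.26·5.4 + 0.34·3.8 = 5.16.
E[X²] = 0.14·36.25 + 0.26·40.9 + 0.26·29.97 + 0.34·14.8 = 28.5332.
Var(X) = E[X²] − (E[X])² = 28.5332 − 26.6256 = 1.9076.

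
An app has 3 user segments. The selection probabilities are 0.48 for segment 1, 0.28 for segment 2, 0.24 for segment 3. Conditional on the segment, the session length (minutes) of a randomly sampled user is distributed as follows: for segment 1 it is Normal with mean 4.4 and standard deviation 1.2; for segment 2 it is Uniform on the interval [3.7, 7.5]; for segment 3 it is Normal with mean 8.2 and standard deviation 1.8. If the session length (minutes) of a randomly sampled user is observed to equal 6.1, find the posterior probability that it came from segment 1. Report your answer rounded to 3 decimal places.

0.368

Likelihoods f(6.1 | ·): 1: 0.121878; 2: 0.263158; 3: 0.112221.
Posterior ∝ prior × likelihood. Numerator for 1: 0.48·0.121878 = 0.0585016.
Normalizing constant: 0.48·0.121878 + 0.28·0.263158 + 0.24·0.112221 = 0.159119.
P(1 | observation) = 0.0585016 / 0.159119 = 0.367659.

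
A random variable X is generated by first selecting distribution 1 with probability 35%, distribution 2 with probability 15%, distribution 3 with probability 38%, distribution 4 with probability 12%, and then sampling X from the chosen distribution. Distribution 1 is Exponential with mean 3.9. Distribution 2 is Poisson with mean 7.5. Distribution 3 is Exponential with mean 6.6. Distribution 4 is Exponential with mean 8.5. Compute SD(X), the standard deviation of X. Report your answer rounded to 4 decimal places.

Per component, 1: μ=3.9, E[X²]=30.42; 2: μ=7.5, E[X²]=63.75; 3: μ=6.6, E[X²]=87.12; 4: μ=8.5, E[X²]=144.5.
E[X] = 0.35·3.9 + 0.15·7.5 + 0.38·6.6 + 0.12·8.5 = 6.018.
E[X²] = 0.35·30.42 + 0.15·63.75 + 0.38·87.12 + 0.12·144.5 = 70.6551.
Var(X) = E[X²] − (E[X])² = 70.6551 − 36.2163 = 34.4388.
SD(X) = √34.4388 = 5.86846.

5.8685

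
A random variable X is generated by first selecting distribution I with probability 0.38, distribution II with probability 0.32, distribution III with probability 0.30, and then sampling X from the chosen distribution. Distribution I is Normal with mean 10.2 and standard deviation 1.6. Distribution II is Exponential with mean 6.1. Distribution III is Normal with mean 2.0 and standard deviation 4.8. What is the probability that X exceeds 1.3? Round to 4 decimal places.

Conditional on each component, P(X > 1.3): I: 1; II: 0.808063; III: 0.557974.
By total probability, P(X > 1.3) = 0.38·1 + 0.32·0.808063 + 0.3·0.557974 = 0.805972.

0.8060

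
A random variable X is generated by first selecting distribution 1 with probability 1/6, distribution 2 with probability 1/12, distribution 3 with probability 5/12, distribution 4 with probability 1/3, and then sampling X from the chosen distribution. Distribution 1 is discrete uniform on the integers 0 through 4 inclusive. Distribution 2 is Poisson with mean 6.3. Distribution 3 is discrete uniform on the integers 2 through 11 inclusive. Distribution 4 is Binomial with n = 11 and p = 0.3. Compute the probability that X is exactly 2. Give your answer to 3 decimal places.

0.145

Conditional on each component, P(X = 2): 1: 0.2; 2: 0.0364415; 3: 0.1; 4: 0.19975.
By total probability, P(X = 2) = 0.166667·0.2 + 0.0833333·0.0364415 + 0.416667·0.1 + 0.333333·0.19975 = 0.14462.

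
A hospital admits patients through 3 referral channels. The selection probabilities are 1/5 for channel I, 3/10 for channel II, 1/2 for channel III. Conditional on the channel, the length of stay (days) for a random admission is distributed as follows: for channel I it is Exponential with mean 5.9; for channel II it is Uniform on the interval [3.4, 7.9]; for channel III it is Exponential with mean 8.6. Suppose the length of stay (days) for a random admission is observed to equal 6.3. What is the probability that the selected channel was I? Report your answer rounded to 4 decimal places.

0.1097

Likelihoods f(6.3 | ·): I: 0.0582653; II: 0.222222; III: 0.0558928.
Posterior ∝ prior × likelihood. Numerator for I: 0.2·0.0582653 = 0.0116531.
Normalizing constant: 0.2·0.0582653 + 0.3·0.222222 + 0.5·0.0558928 = 0.106266.
P(I | observation) = 0.0116531 / 0.106266 = 0.109659.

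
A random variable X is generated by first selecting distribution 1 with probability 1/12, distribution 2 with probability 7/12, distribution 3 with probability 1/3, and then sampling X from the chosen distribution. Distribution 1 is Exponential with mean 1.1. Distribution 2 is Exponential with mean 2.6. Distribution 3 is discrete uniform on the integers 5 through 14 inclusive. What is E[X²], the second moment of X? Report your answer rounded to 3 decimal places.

For each component E[X²] = Var + (mean)², giving 1: 2.42; 2: 13.52; 3: 98.5.
Overall E[X²] = 0.0833333·2.42 + 0.583333·13.52 + 0.333333·98.5 = 40.9217.

40.922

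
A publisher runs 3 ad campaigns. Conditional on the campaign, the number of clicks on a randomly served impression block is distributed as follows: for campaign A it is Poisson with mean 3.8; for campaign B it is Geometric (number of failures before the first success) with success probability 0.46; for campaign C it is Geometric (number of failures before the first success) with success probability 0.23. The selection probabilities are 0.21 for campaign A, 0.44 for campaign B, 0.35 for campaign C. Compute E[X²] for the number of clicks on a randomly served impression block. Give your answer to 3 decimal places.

For each component E[X²] = Var + (mean)², giving A: 18.24; B: 3.93006; C: 25.7637.
Overall E[X²] = 0.21·18.24 + 0.44·3.93006 + 0.35·25.7637 = 14.5769.

14.577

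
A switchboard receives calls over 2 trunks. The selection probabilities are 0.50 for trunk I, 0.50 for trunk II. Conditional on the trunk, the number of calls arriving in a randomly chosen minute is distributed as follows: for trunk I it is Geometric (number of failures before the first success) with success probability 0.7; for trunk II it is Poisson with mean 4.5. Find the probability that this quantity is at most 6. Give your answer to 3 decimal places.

Conditional on each trunk, P(X ≤ 6): I: 0.999781; II: 0.831051.
By total probability, P(X ≤ 6) = 0.5·0.999781 + 0.5·0.831051 = 0.915416.

0.915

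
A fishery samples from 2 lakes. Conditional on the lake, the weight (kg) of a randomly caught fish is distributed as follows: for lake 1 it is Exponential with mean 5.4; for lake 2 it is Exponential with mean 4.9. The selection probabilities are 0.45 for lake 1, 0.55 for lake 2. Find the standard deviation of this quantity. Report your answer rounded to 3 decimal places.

5.137

Per component, 1: μ=5.4, E[X²]=58.32; 2: μ=4.9, E[X²]=48.02.
E[X] = 0.45·5.4 + 0.55·4.9 = 5.125.
E[X²] = 0.45·58.32 + 0.55·48.02 = 52.655.
Var(X) = E[X²] − (E[X])² = 52.655 − 26.2656 = 26.3894.
SD(X) = √26.3894 = 5.13706.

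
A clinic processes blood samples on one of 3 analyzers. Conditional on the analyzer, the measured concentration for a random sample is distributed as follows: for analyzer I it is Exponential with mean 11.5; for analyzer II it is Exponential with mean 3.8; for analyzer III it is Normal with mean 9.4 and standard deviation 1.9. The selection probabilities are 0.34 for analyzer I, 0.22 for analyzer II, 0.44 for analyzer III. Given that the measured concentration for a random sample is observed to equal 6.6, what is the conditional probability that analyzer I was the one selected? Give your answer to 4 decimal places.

0.2870

Likelihoods f(6.6 | ·): I: 0.0489841; II: 0.0463357; III: 0.0708872.
Posterior ∝ prior × likelihood. Numerator for I: 0.34·0.0489841 = 0.0166546.
Normalizing constant: 0.34·0.0489841 + 0.22·0.0463357 + 0.44·0.0708872 = 0.0580388.
P(I | observation) = 0.0166546 / 0.0580388 = 0.286956.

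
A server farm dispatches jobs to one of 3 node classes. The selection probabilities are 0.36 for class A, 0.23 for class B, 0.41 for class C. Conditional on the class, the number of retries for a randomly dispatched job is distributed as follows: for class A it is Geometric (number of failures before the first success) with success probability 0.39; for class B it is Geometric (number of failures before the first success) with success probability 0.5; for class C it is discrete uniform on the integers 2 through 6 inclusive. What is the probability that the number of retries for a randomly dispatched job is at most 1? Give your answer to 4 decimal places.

Conditional on each class, P(X ≤ 1): A: 0.6279; B: 0.75; C: 0.
By total probability, P(X ≤ 1) = 0.36·0.6279 + 0.23·0.75 + 0.41·0 = 0.398544.

0.3985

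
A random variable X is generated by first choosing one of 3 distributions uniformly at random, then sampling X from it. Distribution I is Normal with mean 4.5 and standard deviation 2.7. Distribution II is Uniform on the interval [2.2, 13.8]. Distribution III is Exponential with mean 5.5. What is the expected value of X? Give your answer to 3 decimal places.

Component means — I: 4.5; II: 8; III: 5.5.
E[X] = 0.333333·4.5 + 0.333333·8 + 0.333333·5.5 = 6.

6.000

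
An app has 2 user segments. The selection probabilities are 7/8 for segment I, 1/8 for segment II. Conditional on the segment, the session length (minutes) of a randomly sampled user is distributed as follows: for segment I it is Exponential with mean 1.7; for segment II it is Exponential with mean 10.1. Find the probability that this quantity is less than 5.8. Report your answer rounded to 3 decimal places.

Conditional on each segment, P(X < 5.8): I: 0.967017; II: 0.436877.
By total probability, P(X < 5.8) = 0.875·0.967017 + 0.125·0.436877 = 0.90075.

0.901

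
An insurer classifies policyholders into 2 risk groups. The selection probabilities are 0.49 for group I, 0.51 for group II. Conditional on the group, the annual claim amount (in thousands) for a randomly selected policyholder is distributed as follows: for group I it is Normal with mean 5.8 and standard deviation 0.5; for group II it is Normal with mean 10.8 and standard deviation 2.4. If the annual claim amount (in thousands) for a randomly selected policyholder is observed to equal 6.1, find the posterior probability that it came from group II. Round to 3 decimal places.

0.037

Likelihoods f(6.1 | ·): I: 0.666449; II: 0.02443.
Posterior ∝ prior × likelihood. Numerator for II: 0.51·0.02443 = 0.0124593.
Normalizing constant: 0.49·0.666449 + 0.51·0.02443 = 0.339019.
P(II | observation) = 0.0124593 / 0.339019 = 0.036751.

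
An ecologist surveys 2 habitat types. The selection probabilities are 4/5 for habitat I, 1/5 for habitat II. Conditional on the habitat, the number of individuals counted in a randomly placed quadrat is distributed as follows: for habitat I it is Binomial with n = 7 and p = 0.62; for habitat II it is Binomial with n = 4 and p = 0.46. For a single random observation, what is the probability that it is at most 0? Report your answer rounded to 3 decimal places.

Conditional on each habitat, P(X ≤ 0): I: 0.00114416; II: 0.0850306.
By total probability, P(X ≤ 0) = 0.8·0.00114416 + 0.2·0.0850306 = 0.0179214.

0.018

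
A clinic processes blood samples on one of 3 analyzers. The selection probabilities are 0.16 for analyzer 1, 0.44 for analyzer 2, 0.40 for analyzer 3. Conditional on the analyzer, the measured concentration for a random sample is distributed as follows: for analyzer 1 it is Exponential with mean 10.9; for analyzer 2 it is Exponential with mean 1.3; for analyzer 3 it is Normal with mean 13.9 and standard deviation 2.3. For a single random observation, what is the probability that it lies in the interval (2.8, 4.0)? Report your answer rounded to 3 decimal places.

Conditional on each analyzer, P(2.8 < X < 4.0): 1: 0.0806317; 2: 0.0699361; 3: 7.67771e-06.
By total probability, P(2.8 < X < 4.0) = 0.16·0.0806317 + 0.44·0.0699361 + 0.4·7.67771e-06 = 0.043676.

0.044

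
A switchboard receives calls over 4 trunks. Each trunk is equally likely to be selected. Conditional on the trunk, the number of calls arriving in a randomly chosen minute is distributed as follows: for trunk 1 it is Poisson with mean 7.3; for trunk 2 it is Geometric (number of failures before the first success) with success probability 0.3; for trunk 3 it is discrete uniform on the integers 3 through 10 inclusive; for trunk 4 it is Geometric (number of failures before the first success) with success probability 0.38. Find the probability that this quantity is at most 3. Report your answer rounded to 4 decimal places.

Conditional on each trunk, P(X ≤ 3): 1: 0.067406; 2: 0.7599; 3: 0.125; 4: 0.852237.
By total probability, P(X ≤ 3) = 0.25·0.067406 + 0.25·0.7599 + 0.25·0.125 + 0.25·0.852237 = 0.451136.

0.4511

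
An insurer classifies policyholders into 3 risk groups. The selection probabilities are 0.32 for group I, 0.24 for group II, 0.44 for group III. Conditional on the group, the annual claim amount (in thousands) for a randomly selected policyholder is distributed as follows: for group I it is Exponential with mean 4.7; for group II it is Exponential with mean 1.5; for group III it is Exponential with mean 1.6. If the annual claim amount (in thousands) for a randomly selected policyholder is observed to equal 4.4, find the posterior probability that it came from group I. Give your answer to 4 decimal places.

0.5057

Likelihoods f(4.4 | ·): I: 0.0834312; II: 0.0354796; III: 0.0399549.
Posterior ∝ prior × likelihood. Numerator for I: 0.32·0.0834312 = 0.026698.
Normalizing constant: 0.32·0.0834312 + 0.24·0.0354796 + 0.44·0.0399549 = 0.0527932.
P(I | observation) = 0.026698 / 0.0527932 = 0.505708.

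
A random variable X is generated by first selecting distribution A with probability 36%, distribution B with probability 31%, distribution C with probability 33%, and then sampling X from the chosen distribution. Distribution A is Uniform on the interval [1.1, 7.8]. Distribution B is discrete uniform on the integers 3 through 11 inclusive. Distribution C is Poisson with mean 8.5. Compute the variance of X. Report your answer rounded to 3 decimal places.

Per component, A: μ=4.45, E[X²]=23.5433; B: μ=7, E[X²]=55.6667; C: μ=8.5, E[X²]=80.75.
E[X] = 0.36·4.45 + 0.31·7 + 0.33·8.5 = 6.577.
E[X²] = 0.36·23.5433 + 0.31·55.6667 + 0.33·80.75 = 52.3798.
Var(X) = E[X²] − (E[X])² = 52.3798 − 43.2569 = 9.12284.

9.123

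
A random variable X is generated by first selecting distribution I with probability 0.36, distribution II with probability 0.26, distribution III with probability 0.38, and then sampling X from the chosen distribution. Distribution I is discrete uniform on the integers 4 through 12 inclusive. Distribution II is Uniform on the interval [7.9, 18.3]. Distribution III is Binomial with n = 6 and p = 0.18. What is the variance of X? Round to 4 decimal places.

Per component, I: μ=8, E[X²]=70.6667; II: μ=13.1, E[X²]=180.623; III: μ=1.08, E[X²]=2.052.
E[X] = 0.36·8 + 0.26·13.1 + 0.38·1.08 = 6.6964.
E[X²] = 0.36·70.6667 + 0.26·180.623 + 0.38·2.052 = 73.1818.
Var(X) = E[X²] − (E[X])² = 73.1818 − 44.8418 = 28.3401.

28.3401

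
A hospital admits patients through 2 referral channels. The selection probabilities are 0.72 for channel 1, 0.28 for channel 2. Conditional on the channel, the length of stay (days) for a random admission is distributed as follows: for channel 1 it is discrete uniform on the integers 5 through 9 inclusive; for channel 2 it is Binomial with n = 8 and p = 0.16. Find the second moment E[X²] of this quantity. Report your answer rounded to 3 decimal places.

For each component E[X²] = Var + (mean)², giving 1: 51; 2: 2.7136.
Overall E[X²] = 0.72·51 + 0.28·2.7136 = 37.4798.

37.480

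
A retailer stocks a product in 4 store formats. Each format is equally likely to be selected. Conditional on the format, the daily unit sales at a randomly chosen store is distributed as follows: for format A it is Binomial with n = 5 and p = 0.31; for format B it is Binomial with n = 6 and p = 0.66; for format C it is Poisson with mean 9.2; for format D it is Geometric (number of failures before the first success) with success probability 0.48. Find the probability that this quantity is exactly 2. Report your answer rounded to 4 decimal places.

Conditional on each format, P(X = 2): A: 0.315697; B: 0.0873162; C: 0.00427599; D: 0.129792.
By total probability, P(X = 2) = 0.25·0.315697 + 0.25·0.0873162 + 0.25·0.00427599 + 0.25·0.129792 = 0.13427.

0.1343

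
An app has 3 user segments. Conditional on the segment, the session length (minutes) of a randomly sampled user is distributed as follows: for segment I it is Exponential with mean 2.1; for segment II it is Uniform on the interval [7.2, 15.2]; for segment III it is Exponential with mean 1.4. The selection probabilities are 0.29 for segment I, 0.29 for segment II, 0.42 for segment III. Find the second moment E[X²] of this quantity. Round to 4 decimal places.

For each component E[X²] = Var + (mean)², giving I: 8.82; II: 130.773; III: 3.92.
Overall E[X²] = 0.29·8.82 + 0.29·130.773 + 0.42·3.92 = 42.1285.

42.1285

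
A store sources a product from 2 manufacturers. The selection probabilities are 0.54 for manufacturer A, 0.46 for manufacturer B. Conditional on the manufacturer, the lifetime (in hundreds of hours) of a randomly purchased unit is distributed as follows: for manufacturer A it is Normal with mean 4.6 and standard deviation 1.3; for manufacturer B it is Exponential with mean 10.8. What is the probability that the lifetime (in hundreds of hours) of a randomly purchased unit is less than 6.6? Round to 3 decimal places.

0.717

Conditional on each manufacturer, P(X < 6.6): A: 0.938032; B: 0.457253.
By total probability, P(X < 6.6) = 0.54·0.938032 + 0.46·0.457253 = 0.716873.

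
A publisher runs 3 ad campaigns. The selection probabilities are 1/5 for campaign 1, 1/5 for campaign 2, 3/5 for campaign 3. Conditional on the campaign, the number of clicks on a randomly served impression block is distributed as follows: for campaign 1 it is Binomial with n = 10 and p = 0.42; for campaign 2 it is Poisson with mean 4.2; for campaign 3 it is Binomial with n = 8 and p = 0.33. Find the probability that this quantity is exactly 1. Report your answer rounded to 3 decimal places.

Conditional on each campaign, P(X = 1): 1: 0.0311962; 2: 0.0629814; 3: 0.160003.
By total probability, P(X = 1) = 0.2·0.0311962 + 0.2·0.0629814 + 0.6·0.160003 = 0.114837.

0.115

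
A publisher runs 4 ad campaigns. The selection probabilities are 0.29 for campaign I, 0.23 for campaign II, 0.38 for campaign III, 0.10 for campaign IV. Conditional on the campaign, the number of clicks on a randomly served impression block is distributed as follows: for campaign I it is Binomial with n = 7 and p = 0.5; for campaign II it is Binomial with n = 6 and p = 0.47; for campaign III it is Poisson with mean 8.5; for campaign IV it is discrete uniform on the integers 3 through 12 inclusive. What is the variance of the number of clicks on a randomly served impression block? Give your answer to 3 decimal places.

11.518

Per component, I: μ=3.5, E[X²]=14; II: μ=2.82, E[X²]=9.447; III: μ=8.5, E[X²]=80.75; IV: μ=7.5, E[X²]=64.5.
E[X] = 0.29·3.5 + 0.23·2.82 + 0.38·8.5 + 0.1·7.5 = 5.6436.
E[X²] = 0.29·14 + 0.23·9.447 + 0.38·80.75 + 0.1·64.5 = 43.3678.
Var(X) = E[X²] − (E[X])² = 43.3678 − 31.8502 = 11.5176.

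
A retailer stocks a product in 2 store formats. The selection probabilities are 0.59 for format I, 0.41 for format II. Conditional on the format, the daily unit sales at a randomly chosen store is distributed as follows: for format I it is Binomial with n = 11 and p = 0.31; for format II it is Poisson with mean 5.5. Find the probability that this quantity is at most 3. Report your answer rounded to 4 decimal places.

0.4014

Conditional on each format, P(X ≤ 3): I: 0.540234; II: 0.201699.
By total probability, P(X ≤ 3) = 0.59·0.540234 + 0.41·0.201699 = 0.401435.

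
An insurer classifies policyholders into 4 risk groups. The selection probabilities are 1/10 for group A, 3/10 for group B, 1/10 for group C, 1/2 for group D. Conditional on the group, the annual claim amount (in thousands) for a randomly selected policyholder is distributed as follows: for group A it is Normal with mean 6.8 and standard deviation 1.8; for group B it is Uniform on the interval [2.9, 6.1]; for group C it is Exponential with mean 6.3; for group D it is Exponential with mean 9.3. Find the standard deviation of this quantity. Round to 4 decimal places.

7.2299

Per component, A: μ=6.8, E[X²]=49.48; B: μ=4.5, E[X²]=21.1033; C: μ=6.3, E[X²]=79.38; D: μ=9.3, E[X²]=172.98.
E[X] = 0.1·6.8 + 0.3·4.5 + 0.1·6.3 + 0.5·9.3 = 7.31.
E[X²] = 0.1·49.48 + 0.3·21.1033 + 0.1·79.38 + 0.5·172.98 = 105.707.
Var(X) = E[X²] − (E[X])² = 105.707 − 53.4361 = 52.2709.
SD(X) = √52.2709 = 7.22986.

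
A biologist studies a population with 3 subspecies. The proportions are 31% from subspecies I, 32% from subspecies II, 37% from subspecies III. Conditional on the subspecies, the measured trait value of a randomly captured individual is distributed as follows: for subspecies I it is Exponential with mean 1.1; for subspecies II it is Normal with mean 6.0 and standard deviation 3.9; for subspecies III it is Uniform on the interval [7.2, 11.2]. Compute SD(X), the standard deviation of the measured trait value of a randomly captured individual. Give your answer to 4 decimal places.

4.1055

Per component, I: μ=1.1, E[X²]=2.42; II: μ=6, E[X²]=51.21; III: μ=9.2, E[X²]=85.9733.
E[X] = 0.31·1.1 + 0.32·6 + 0.37·9.2 = 5.665.
E[X²] = 0.31·2.42 + 0.32·51.21 + 0.37·85.9733 = 48.9475.
Var(X) = E[X²] − (E[X])² = 48.9475 − 32.0922 = 16.8553.
SD(X) = √16.8553 = 4.10552.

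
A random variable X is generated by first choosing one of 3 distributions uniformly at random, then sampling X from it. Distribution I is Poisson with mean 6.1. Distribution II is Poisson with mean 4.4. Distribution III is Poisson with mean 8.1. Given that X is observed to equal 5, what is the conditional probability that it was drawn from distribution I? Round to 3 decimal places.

0.381

Likelihoods P(X=5 | ·): I: 0.15786; II: 0.168728; III: 0.088198.
Posterior ∝ prior × likelihood. Numerator for I: 0.333333·0.15786 = 0.0526199.
Normalizing constant: 0.333333·0.15786 + 0.333333·0.168728 + 0.333333·0.088198 = 0.138262.
P(I | observation) = 0.0526199 / 0.138262 = 0.380582.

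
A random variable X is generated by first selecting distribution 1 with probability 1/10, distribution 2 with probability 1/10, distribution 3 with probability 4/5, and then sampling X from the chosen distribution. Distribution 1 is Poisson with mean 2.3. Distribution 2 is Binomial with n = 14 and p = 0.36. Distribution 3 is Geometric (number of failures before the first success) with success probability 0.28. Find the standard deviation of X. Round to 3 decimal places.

2.910

Per component, 1: μ=2.3, E[X²]=7.59; 2: μ=5.04, E[X²]=28.6272; 3: μ=2.57143, E[X²]=15.7959.
E[X] = 0.1·2.3 + 0.1·5.04 + 0.8·2.57143 = 2.79114.
E[X²] = 0.1·7.59 + 0.1·28.6272 + 0.8·15.7959 = 16.2585.
Var(X) = E[X²] − (E[X])² = 16.2585 − 7.79048 = 8.46798.
SD(X) = √8.46798 = 2.90998.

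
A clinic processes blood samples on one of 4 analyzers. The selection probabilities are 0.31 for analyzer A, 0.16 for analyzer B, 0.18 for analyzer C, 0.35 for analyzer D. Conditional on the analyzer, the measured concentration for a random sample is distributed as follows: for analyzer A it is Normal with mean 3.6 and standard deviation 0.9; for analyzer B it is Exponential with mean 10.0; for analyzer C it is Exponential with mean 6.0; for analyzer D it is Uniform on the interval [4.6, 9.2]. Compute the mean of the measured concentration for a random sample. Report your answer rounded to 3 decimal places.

Component means — A: 3.6; B: 10; C: 6; D: 6.9.
E[X] = 0.31·3.6 + 0.16·10 + 0.18·6 + 0.35·6.9 = 6.211.

6.211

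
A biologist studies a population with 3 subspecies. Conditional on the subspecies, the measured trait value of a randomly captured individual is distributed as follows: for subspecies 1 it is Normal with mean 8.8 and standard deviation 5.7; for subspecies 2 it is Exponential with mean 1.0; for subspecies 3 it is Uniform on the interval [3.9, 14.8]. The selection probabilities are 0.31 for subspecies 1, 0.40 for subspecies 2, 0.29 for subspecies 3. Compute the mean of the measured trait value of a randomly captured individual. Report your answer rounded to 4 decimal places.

Component means — 1: 8.8; 2: 1; 3: 9.35.
E[X] = 0.31·8.8 + 0.4·1 + 0.29·9.35 = 5.8395.

5.8395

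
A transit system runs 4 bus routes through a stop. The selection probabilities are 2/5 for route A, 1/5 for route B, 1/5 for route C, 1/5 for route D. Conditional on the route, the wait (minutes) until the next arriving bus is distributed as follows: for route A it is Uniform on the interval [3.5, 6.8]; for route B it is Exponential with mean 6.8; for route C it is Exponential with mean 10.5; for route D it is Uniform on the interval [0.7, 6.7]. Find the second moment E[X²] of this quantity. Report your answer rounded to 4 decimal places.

For each component E[X²] = Var + (mean)², giving A: 27.43; B: 92.48; C: 220.5; D: 16.69.
Overall E[X²] = 0.4·27.43 + 0.2·92.48 + 0.2·220.5 + 0.2·16.69 = 76.906.

76.9060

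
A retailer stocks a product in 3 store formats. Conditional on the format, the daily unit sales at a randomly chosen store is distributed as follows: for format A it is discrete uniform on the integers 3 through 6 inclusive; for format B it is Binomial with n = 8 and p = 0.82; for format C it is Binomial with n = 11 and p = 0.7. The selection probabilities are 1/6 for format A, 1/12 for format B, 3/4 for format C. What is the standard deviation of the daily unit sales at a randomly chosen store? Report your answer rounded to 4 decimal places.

Per component, A: μ=4.5, E[X²]=21.5; B: μ=6.56, E[X²]=44.2144; C: μ=7.7, E[X²]=61.6.
E[X] = 0.166667·4.5 + 0.0833333·6.56 + 0.75·7.7 = 7.07167.
E[X²] = 0.166667·21.5 + 0.0833333·44.2144 + 0.75·61.6 = 53.4679.
Var(X) = E[X²] − (E[X])² = 53.4679 − 50.0085 = 3.4594.
SD(X) = √3.4594 = 1.85995.

1.8599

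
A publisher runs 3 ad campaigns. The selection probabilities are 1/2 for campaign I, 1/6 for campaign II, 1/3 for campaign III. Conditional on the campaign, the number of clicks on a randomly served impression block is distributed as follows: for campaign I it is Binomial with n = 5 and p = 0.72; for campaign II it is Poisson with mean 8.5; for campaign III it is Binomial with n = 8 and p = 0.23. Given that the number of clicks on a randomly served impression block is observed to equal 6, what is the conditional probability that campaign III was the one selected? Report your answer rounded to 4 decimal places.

Likelihoods P(X=6 | ·): I: 0; II: 0.106581; III: 0.00245757.
Posterior ∝ prior × likelihood. Numerator for III: 0.333333·0.00245757 = 0.000819191.
Normalizing constant: 0.5·0 + 0.166667·0.106581 + 0.333333·0.00245757 = 0.0185826.
P(III | observation) = 0.000819191 / 0.0185826 = 0.0440837.

0.0441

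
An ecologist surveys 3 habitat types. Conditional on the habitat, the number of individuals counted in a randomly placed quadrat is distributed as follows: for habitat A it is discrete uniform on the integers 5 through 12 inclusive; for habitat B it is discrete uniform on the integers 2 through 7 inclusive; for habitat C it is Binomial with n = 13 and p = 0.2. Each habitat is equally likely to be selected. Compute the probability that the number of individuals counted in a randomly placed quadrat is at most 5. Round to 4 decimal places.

0.5872

Conditional on each habitat, P(X ≤ 5): A: 0.125; B: 0.666667; C: 0.969965.
By total probability, P(X ≤ 5) = 0.333333·0.125 + 0.333333·0.666667 + 0.333333·0.969965 = 0.58721.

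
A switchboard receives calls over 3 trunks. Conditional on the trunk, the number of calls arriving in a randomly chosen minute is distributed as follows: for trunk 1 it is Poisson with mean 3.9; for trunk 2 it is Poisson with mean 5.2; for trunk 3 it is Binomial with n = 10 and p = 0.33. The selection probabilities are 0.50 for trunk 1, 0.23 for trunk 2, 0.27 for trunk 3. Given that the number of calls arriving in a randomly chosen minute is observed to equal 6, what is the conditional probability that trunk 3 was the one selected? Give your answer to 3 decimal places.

0.149

Likelihoods P(X=6 | ·): 1: 0.0989251; 2: 0.15148; 3: 0.0546515.
Posterior ∝ prior × likelihood. Numerator for 3: 0.27·0.0546515 = 0.0147559.
Normalizing constant: 0.5·0.0989251 + 0.23·0.15148 + 0.27·0.0546515 = 0.099059.
P(3 | observation) = 0.0147559 / 0.099059 = 0.148961.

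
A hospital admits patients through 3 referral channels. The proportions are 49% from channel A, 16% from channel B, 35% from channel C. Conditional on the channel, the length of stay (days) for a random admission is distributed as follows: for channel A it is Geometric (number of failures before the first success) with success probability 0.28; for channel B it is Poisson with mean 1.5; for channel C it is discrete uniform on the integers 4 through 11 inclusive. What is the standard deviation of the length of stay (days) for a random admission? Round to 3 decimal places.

Per component, A: μ=2.57143, E[X²]=15.7959; B: μ=1.5, E[X²]=3.75; C: μ=7.5, E[X²]=61.5.
E[X] = 0.49·2.57143 + 0.16·1.5 + 0.35·7.5 = 4.125.
E[X²] = 0.49·15.7959 + 0.16·3.75 + 0.35·61.5 = 29.865.
Var(X) = E[X²] − (E[X])² = 29.865 − 17.0156 = 12.8494.
SD(X) = √12.8494 = 3.5846.

3.585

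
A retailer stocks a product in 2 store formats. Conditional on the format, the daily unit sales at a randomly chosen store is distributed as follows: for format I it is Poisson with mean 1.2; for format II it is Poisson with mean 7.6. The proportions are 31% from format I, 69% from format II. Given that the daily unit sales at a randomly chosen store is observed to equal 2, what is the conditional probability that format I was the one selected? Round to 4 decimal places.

Likelihoods P(X=2 | ·): I: 0.21686; II: 0.014453.
Posterior ∝ prior × likelihood. Numerator for I: 0.31·0.21686 = 0.0672265.
Normalizing constant: 0.31·0.21686 + 0.69·0.014453 = 0.0771991.
P(I | observation) = 0.0672265 / 0.0771991 = 0.87082.

0.8708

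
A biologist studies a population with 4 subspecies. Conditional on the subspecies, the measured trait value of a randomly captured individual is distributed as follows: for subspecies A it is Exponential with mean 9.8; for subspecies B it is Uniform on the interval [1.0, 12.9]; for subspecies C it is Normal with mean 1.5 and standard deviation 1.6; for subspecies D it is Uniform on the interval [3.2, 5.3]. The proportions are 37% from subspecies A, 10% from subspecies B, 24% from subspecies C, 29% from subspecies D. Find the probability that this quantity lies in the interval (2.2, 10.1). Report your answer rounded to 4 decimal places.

Conditional on each subspecies, P(2.2 < X < 10.1): A: 0.442135; B: 0.663866; C: 0.330874; D: 1.
By total probability, P(2.2 < X < 10.1) = 0.37·0.442135 + 0.1·0.663866 + 0.24·0.330874 + 0.29·1 = 0.599386.

0.5994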